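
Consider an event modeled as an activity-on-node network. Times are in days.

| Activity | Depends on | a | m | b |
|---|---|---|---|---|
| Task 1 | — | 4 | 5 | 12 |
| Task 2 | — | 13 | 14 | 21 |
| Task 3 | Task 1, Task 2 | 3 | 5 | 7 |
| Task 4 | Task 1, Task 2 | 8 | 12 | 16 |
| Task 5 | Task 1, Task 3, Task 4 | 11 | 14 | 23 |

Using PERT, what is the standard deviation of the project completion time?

te_Task 1 = (4 + 4·5 + 12)/6 = 36/6 = 6; σ²_Task 1 = ((12−4)/6)² = 1.778
te_Task 2 = (13 + 4·14 + 21)/6 = 90/6 = 15; σ²_Task 2 = ((21−13)/6)² = 1.778
te_Task 3 = (3 + 4·5 + 7)/6 = 30/6 = 5; σ²_Task 3 = ((7−3)/6)² = 0.444
te_Task 4 = (8 + 4·12 + 16)/6 = 72/6 = 12; σ²_Task 4 = ((16−8)/6)² = 1.778
te_Task 5 = (11 + 4·14 + 23)/6 = 90/6 = 15; σ²_Task 5 = ((23−11)/6)² = 4.000

Forward pass:
ES_Task 1 = 0; EF_Task 1 = 6
ES_Task 2 = 0; EF_Task 2 = 15
ES_Task 3 = max(EF_Task 1=6, EF_Task 2=15) = 15; EF_Task 3 = 15+5 = 20
ES_Task 4 = max(EF_Task 1=6, EF_Task 2=15) = 15; EF_Task 4 = 15+12 = 27
ES_Task 5 = max(EF_Task 1=6, EF_Task 3=20, EF_Task 4=27) = 27; EF_Task 5 = 27+15 = 42
Expected project duration μ = 42 days. Critical path: Task 2 → Task 4 → Task 5.

Variance along critical path = 1.778 + 1.778 + 4.000 = 7.556
σ = √7.556 = 2.749 days

2.75 days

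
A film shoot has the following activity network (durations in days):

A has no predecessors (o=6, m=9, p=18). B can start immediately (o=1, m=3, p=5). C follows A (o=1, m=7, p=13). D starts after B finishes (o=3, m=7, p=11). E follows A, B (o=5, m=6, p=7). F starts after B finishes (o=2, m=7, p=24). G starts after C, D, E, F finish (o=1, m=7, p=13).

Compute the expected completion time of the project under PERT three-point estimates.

24 days

te_A = (6 + 4·9 + 18)/6 = 60/6 = 10
te_B = (1 + 4·3 + 5)/6 = 18/6 = 3
te_C = (1 + 4·7 + 13)/6 = 42/6 = 7
te_D = (3 + 4·7 + 11)/6 = 42/6 = 7
te_E = (5 + 4·6 + 7)/6 = 36/6 = 6
te_F = (2 + 4·7 + 24)/6 = 54/6 = 9
te_G = (1 + 4·7 + 13)/6 = 42/6 = 7

Forward pass:
ES_A = 0; EF_A = 10
ES_B = 0; EF_B = 3
ES_C = 10; EF_C = 10+7 = 17
ES_D = 3; EF_D = 3+7 = 10
ES_E = max(EF_A=10, EF_B=3) = 10; EF_E = 10+6 = 16
ES_F = 3; EF_F = 3+9 = 12
ES_G = max(EF_C=17, EF_D=10, EF_E=16, EF_F=12) = 17; EF_G = 17+7 = 24
Expected project duration μ = 24 days. Critical path: A → C → G.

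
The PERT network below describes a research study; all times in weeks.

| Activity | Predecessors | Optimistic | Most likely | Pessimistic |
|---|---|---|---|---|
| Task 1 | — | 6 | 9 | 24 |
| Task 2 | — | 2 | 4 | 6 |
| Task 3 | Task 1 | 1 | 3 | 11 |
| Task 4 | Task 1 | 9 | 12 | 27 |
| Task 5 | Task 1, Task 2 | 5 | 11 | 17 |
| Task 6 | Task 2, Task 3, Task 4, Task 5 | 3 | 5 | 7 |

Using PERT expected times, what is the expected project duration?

30 weeks

te_Task 1 = (6 + 4·9 + 24)/6 = 66/6 = 11
te_Task 2 = (2 + 4·4 + 6)/6 = 24/6 = 4
te_Task 3 = (1 + 4·3 + 11)/6 = 24/6 = 4
te_Task 4 = (9 + 4·12 + 27)/6 = 84/6 = 14
te_Task 5 = (5 + 4·11 + 17)/6 = 66/6 = 11
te_Task 6 = (3 + 4·5 + 7)/6 = 30/6 = 5

Forward pass:
ES_Task 1 = 0; EF_Task 1 = 11
ES_Task 2 = 0; EF_Task 2 = 4
ES_Task 3 = 11; EF_Task 3 = 11+4 = 15
ES_Task 4 = 11; EF_Task 4 = 11+14 = 25
ES_Task 5 = max(EF_Task 1=11, EF_Task 2=4) = 11; EF_Task 5 = 11+11 = 22
ES_Task 6 = max(EF_Task 2=4, EF_Task 3=15, EF_Task 4=25, EF_Task 5=22) = 25; EF_Task 6 = 25+5 = 30
Expected project duration μ = 30 weeks. Critical path: Task 1 → Task 4 → Task 6.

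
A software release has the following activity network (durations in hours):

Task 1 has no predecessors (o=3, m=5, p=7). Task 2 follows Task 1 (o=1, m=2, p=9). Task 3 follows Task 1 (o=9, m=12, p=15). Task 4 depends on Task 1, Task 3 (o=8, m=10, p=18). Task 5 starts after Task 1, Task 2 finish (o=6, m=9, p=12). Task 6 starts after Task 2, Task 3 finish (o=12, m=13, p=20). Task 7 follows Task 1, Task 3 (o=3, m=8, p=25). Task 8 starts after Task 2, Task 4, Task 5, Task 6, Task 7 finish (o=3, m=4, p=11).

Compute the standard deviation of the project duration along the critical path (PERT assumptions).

te_Task 1 = (3 + 4·5 + 7)/6 = 30/6 = 5; σ²_Task 1 = ((7−3)/6)² = 0.444
te_Task 2 = (1 + 4·2 + 9)/6 = 18/6 = 3; σ²_Task 2 = ((9−1)/6)² = 1.778
te_Task 3 = (9 + 4·12 + 15)/6 = 72/6 = 12; σ²_Task 3 = ((15−9)/6)² = 1.000
te_Task 4 = (8 + 4·10 + 18)/6 = 66/6 = 11; σ²_Task 4 = ((18−8)/6)² = 2.778
te_Task 5 = (6 + 4·9 + 12)/6 = 54/6 = 9; σ²_Task 5 = ((12−6)/6)² = 1.000
te_Task 6 = (12 + 4·13 + 20)/6 = 84/6 = 14; σ²_Task 6 = ((20−12)/6)² = 1.778
te_Task 7 = (3 + 4·8 + 25)/6 = 60/6 = 10; σ²_Task 7 = ((25−3)/6)² = 13.444
te_Task 8 = (3 + 4·4 + 11)/6 = 30/6 = 5; σ²_Task 8 = ((11−3)/6)² = 1.778

Forward pass:
ES_Task 1 = 0; EF_Task 1 = 5
ES_Task 2 = 5; EF_Task 2 = 5+3 = 8
ES_Task 3 = 5; EF_Task 3 = 5+12 = 17
ES_Task 4 = max(EF_Task 1=5, EF_Task 3=17) = 17; EF_Task 4 = 17+11 = 28
ES_Task 5 = max(EF_Task 1=5, EF_Task 2=8) = 8; EF_Task 5 = 8+9 = 17
ES_Task 6 = max(EF_Task 2=8, EF_Task 3=17) = 17; EF_Task 6 = 17+14 = 31
ES_Task 7 = max(EF_Task 1=5, EF_Task 3=17) = 17; EF_Task 7 = 17+10 = 27
ES_Task 8 = max(EF_Task 2=8, EF_Task 4=28, EF_Task 5=17, EF_Task 6=31, EF_Task 7=27) = 31; EF_Task 8 = 31+5 = 36
Expected project duration μ = 36 hours. Critical path: Task 1 → Task 3 → Task 6 → Task 8.

Variance along critical path = 0.444 + 1.000 + 1.778 + 1.778 = 5.000
σ = √5.000 = 2.236 hours

2.24 hours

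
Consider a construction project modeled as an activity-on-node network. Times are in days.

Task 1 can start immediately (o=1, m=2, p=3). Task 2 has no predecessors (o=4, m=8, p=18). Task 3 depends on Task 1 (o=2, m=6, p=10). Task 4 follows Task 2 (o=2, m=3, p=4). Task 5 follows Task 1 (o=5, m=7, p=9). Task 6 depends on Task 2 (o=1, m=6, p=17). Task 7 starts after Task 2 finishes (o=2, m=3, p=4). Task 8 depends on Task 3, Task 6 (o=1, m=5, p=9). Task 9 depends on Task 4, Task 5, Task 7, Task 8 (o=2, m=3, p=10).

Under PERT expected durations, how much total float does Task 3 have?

te_Task 1 = (1 + 4·2 + 3)/6 = 12/6 = 2
te_Task 2 = (4 + 4·8 + 18)/6 = 54/6 = 9
te_Task 3 = (2 + 4·6 + 10)/6 = 36/6 = 6
te_Task 4 = (2 + 4·3 + 4)/6 = 18/6 = 3
te_Task 5 = (5 + 4·7 + 9)/6 = 42/6 = 7
te_Task 6 = (1 + 4·6 + 17)/6 = 42/6 = 7
te_Task 7 = (2 + 4·3 + 4)/6 = 18/6 = 3
te_Task 8 = (1 + 4·5 + 9)/6 = 30/6 = 5
te_Task 9 = (2 + 4·3 + 10)/6 = 24/6 = 4

Forward pass:
ES_Task 1 = 0; EF_Task 1 = 2
ES_Task 2 = 0; EF_Task 2 = 9
ES_Task 3 = 2; EF_Task 3 = 2+6 = 8
ES_Task 4 = 9; EF_Task 4 = 9+3 = 12
ES_Task 5 = 2; EF_Task 5 = 2+7 = 9
ES_Task 6 = 9; EF_Task 6 = 9+7 = 16
ES_Task 7 = 9; EF_Task 7 = 9+3 = 12
ES_Task 8 = max(EF_Task 3=8, EF_Task 6=16) = 16; EF_Task 8 = 16+5 = 21
ES_Task 9 = max(EF_Task 4=12, EF_Task 5=9, EF_Task 7=12, EF_Task 8=21) = 21; EF_Task 9 = 21+4 = 25
Expected project duration μ = 25 days. Critical path: Task 2 → Task 6 → Task 8 → Task 9.

Backward pass:
LF_Task 9 = 25; LS_Task 9 = 25−4 = 21
LF_Task 8 = LS_Task 9 = 21; LS_Task 8 = 21−5 = 16
LF_Task 7 = LS_Task 9 = 21; LS_Task 7 = 21−3 = 18
LF_Task 6 = LS_Task 8 = 16; LS_Task 6 = 16−7 = 9
LF_Task 5 = LS_Task 9 = 21; LS_Task 5 = 21−7 = 14
LF_Task 4 = LS_Task 9 = 21; LS_Task 4 = 21−3 = 18
LF_Task 3 = LS_Task 8 = 16; LS_Task 3 = 16−6 = 10
LF_Task 2 = min(LS_Task 4=18, LS_Task 6=9, LS_Task 7=18) = 9; LS_Task 2 = 9−9 = 0
LF_Task 1 = min(LS_Task 3=10, LS_Task 5=14) = 10; LS_Task 1 = 10−2 = 8
Slack_Task 3 = LS_Task 3 − ES_Task 3 = 10 − 2 = 8

8 days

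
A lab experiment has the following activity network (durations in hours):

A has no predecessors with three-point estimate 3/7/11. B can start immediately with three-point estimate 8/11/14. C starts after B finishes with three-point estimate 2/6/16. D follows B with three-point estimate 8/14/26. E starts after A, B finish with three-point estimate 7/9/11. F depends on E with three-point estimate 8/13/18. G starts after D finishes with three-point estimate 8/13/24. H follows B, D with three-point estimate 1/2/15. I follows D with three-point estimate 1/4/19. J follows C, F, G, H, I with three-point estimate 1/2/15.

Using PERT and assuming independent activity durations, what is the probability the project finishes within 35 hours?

0.029

te_A = (3 + 4·7 + 11)/6 = 42/6 = 7; σ²_A = ((11−3)/6)² = 1.778
te_B = (8 + 4·11 + 14)/6 = 66/6 = 11; σ²_B = ((14−8)/6)² = 1.000
te_C = (2 + 4·6 + 16)/6 = 42/6 = 7; σ²_C = ((16−2)/6)² = 5.444
te_D = (8 + 4·14 + 26)/6 = 90/6 = 15; σ²_D = ((26−8)/6)² = 9.000
te_E = (7 + 4·9 + 11)/6 = 54/6 = 9; σ²_E = ((11−7)/6)² = 0.444
te_F = (8 + 4·13 + 18)/6 = 78/6 = 13; σ²_F = ((18−8)/6)² = 2.778
te_G = (8 + 4·13 + 24)/6 = 84/6 = 14; σ²_G = ((24−8)/6)² = 7.111
te_H = (1 + 4·2 + 15)/6 = 24/6 = 4; σ²_H = ((15−1)/6)² = 5.444
te_I = (1 + 4·4 + 19)/6 = 36/6 = 6; σ²_I = ((19−1)/6)² = 9.000
te_J = (1 + 4·2 + 15)/6 = 24/6 = 4; σ²_J = ((15−1)/6)² = 5.444

Forward pass:
ES_A = 0; EF_A = 7
ES_B = 0; EF_B = 11
ES_C = 11; EF_C = 11+7 = 18
ES_D = 11; EF_D = 11+15 = 26
ES_E = max(EF_A=7, EF_B=11) = 11; EF_E = 11+9 = 20
ES_F = 20; EF_F = 20+13 = 33
ES_G = 26; EF_G = 26+14 = 40
ES_H = max(EF_B=11, EF_D=26) = 26; EF_H = 26+4 = 30
ES_I = 26; EF_I = 26+6 = 32
ES_J = max(EF_C=18, EF_F=33, EF_G=40, EF_H=30, EF_I=32) = 40; EF_J = 40+4 = 44
Expected project duration μ = 44 hours. Critical path: B → D → G → J.

Variance along critical path = 1.000 + 9.000 + 7.111 + 5.444 = 22.556; σ = √22.556 = 4.749 hours.
Z = (35 − 44) / 4.749 = -1.895
P(T ≤ 35) = Φ(-1.895) ≈ 0.029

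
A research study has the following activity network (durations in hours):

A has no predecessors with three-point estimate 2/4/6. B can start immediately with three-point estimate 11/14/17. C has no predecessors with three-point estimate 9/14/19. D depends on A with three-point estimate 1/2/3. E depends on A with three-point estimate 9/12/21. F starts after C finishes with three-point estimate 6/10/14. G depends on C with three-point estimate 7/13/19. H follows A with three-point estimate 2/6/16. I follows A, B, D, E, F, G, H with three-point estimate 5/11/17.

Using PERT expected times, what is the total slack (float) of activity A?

te_A = (2 + 4·4 + 6)/6 = 24/6 = 4
te_B = (11 + 4·14 + 17)/6 = 84/6 = 14
te_C = (9 + 4·14 + 19)/6 = 84/6 = 14
te_D = (1 + 4·2 + 3)/6 = 12/6 = 2
te_E = (9 + 4·12 + 21)/6 = 78/6 = 13
te_F = (6 + 4·10 + 14)/6 = 60/6 = 10
te_G = (7 + 4·13 + 19)/6 = 78/6 = 13
te_H = (2 + 4·6 + 16)/6 = 42/6 = 7
te_I = (5 + 4·11 + 17)/6 = 66/6 = 11

Forward pass:
ES_A = 0; EF_A = 4
ES_B = 0; EF_B = 14
ES_C = 0; EF_C = 14
ES_D = 4; EF_D = 4+2 = 6
ES_E = 4; EF_E = 4+13 = 17
ES_F = 14; EF_F = 14+10 = 24
ES_G = 14; EF_G = 14+13 = 27
ES_H = 4; EF_H = 4+7 = 11
ES_I = max(EF_A=4, EF_B=14, EF_D=6, EF_E=17, EF_F=24, EF_G=27, EF_H=11) = 27; EF_I = 27+11 = 38
Expected project duration μ = 38 hours. Critical path: C → G → I.

Backward pass:
LF_I = 38; LS_I = 38−11 = 27
LF_H = LS_I = 27; LS_H = 27−7 = 20
LF_G = LS_I = 27; LS_G = 27−13 = 14
LF_F = LS_I = 27; LS_F = 27−10 = 17
LF_E = LS_I = 27; LS_E = 27−13 = 14
LF_D = LS_I = 27; LS_D = 27−2 = 25
LF_C = min(LS_F=17, LS_G=14) = 14; LS_C = 14−14 = 0
LF_B = LS_I = 27; LS_B = 27−14 = 13
LF_A = min(LS_D=25, LS_E=14, LS_H=20, LS_I=27) = 14; LS_A = 14−4 = 10
Slack_A = LS_A − ES_A = 10 − 0 = 10

10 hours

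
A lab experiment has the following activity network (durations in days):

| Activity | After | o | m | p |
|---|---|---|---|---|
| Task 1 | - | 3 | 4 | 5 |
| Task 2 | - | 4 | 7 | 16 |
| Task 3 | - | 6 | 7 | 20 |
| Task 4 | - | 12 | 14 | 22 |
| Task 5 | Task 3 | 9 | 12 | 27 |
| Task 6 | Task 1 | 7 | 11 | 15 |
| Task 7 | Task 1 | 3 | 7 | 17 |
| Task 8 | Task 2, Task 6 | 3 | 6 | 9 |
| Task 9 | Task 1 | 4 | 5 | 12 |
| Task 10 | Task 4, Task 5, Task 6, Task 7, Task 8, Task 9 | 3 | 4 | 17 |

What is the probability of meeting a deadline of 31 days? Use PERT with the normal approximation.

0.673

te_Task 1 = (3 + 4·4 + 5)/6 = 24/6 = 4; σ²_Task 1 = ((5−3)/6)² = 0.111
te_Task 2 = (4 + 4·7 + 16)/6 = 48/6 = 8; σ²_Task 2 = ((16−4)/6)² = 4.000
te_Task 3 = (6 + 4·7 + 20)/6 = 54/6 = 9; σ²_Task 3 = ((20−6)/6)² = 5.444
te_Task 4 = (12 + 4·14 + 22)/6 = 90/6 = 15; σ²_Task 4 = ((22−12)/6)² = 2.778
te_Task 5 = (9 + 4·12 + 27)/6 = 84/6 = 14; σ²_Task 5 = ((27−9)/6)² = 9.000
te_Task 6 = (7 + 4·11 + 15)/6 = 66/6 = 11; σ²_Task 6 = ((15−7)/6)² = 1.778
te_Task 7 = (3 + 4·7 + 17)/6 = 48/6 = 8; σ²_Task 7 = ((17−3)/6)² = 5.444
te_Task 8 = (3 + 4·6 + 9)/6 = 36/6 = 6; σ²_Task 8 = ((9−3)/6)² = 1.000
te_Task 9 = (4 + 4·5 + 12)/6 = 36/6 = 6; σ²_Task 9 = ((12−4)/6)² = 1.778
te_Task 10 = (3 + 4·4 + 17)/6 = 36/6 = 6; σ²_Task 10 = ((17−3)/6)² = 5.444

Forward pass:
ES_Task 1 = 0; EF_Task 1 = 4
ES_Task 2 = 0; EF_Task 2 = 8
ES_Task 3 = 0; EF_Task 3 = 9
ES_Task 4 = 0; EF_Task 4 = 15
ES_Task 5 = 9; EF_Task 5 = 9+14 = 23
ES_Task 6 = 4; EF_Task 6 = 4+11 = 15
ES_Task 7 = 4; EF_Task 7 = 4+8 = 12
ES_Task 8 = max(EF_Task 2=8, EF_Task 6=15) = 15; EF_Task 8 = 15+6 = 21
ES_Task 9 = 4; EF_Task 9 = 4+6 = 10
ES_Task 10 = max(EF_Task 4=15, EF_Task 5=23, EF_Task 6=15, EF_Task 7=12, EF_Task 8=21, EF_Task 9=10) = 23; EF_Task 10 = 23+6 = 29
Expected project duration μ = 29 days. Critical path: Task 3 → Task 5 → Task 10.

Variance along critical path = 5.444 + 9.000 + 5.444 = 19.889; σ = √19.889 = 4.460 days.
Z = (31 − 29) / 4.460 = 0.448
P(T ≤ 31) = Φ(0.448) ≈ 0.673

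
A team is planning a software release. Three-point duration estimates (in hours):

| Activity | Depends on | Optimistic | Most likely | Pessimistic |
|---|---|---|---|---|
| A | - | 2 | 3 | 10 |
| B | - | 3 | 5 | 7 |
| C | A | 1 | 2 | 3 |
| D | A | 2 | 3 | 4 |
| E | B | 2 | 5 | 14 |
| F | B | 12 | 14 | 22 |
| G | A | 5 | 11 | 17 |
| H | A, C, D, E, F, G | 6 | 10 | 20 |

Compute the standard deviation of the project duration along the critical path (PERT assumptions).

te_A = (2 + 4·3 + 10)/6 = 24/6 = 4; σ²_A = ((10−2)/6)² = 1.778
te_B = (3 + 4·5 + 7)/6 = 30/6 = 5; σ²_B = ((7−3)/6)² = 0.444
te_C = (1 + 4·2 + 3)/6 = 12/6 = 2; σ²_C = ((3−1)/6)² = 0.111
te_D = (2 + 4·3 + 4)/6 = 18/6 = 3; σ²_D = ((4−2)/6)² = 0.111
te_E = (2 + 4·5 + 14)/6 = 36/6 = 6; σ²_E = ((14−2)/6)² = 4.000
te_F = (12 + 4·14 + 22)/6 = 90/6 = 15; σ²_F = ((22−12)/6)² = 2.778
te_G = (5 + 4·11 + 17)/6 = 66/6 = 11; σ²_G = ((17−5)/6)² = 4.000
te_H = (6 + 4·10 + 20)/6 = 66/6 = 11; σ²_H = ((20−6)/6)² = 5.444

Forward pass:
ES_A = 0; EF_A = 4
ES_B = 0; EF_B = 5
ES_C = 4; EF_C = 4+2 = 6
ES_D = 4; EF_D = 4+3 = 7
ES_E = 5; EF_E = 5+6 = 11
ES_F = 5; EF_F = 5+15 = 20
ES_G = 4; EF_G = 4+11 = 15
ES_H = max(EF_A=4, EF_C=6, EF_D=7, EF_E=11, EF_F=20, EF_G=15) = 20; EF_H = 20+11 = 31
Expected project duration μ = 31 hours. Critical path: B → F → H.

Variance along critical path = 0.444 + 2.778 + 5.444 = 8.667
σ = √8.667 = 2.944 hours

2.94 hours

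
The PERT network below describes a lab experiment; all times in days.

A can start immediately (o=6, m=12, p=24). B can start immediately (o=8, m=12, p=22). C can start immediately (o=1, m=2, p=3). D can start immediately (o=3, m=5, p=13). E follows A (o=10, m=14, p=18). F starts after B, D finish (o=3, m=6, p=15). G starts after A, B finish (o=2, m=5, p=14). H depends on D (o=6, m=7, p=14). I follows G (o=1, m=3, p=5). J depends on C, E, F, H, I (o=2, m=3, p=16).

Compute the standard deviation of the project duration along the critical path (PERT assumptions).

4.03 days

te_A = (6 + 4·12 + 24)/6 = 78/6 = 13; σ²_A = ((24−6)/6)² = 9.000
te_B = (8 + 4·12 + 22)/6 = 78/6 = 13; σ²_B = ((22−8)/6)² = 5.444
te_C = (1 + 4·2 + 3)/6 = 12/6 = 2; σ²_C = ((3−1)/6)² = 0.111
te_D = (3 + 4·5 + 13)/6 = 36/6 = 6; σ²_D = ((13−3)/6)² = 2.778
te_E = (10 + 4·14 + 18)/6 = 84/6 = 14; σ²_E = ((18−10)/6)² = 1.778
te_F = (3 + 4·6 + 15)/6 = 42/6 = 7; σ²_F = ((15−3)/6)² = 4.000
te_G = (2 + 4·5 + 14)/6 = 36/6 = 6; σ²_G = ((14−2)/6)² = 4.000
te_H = (6 + 4·7 + 14)/6 = 48/6 = 8; σ²_H = ((14−6)/6)² = 1.778
te_I = (1 + 4·3 + 5)/6 = 18/6 = 3; σ²_I = ((5−1)/6)² = 0.444
te_J = (2 + 4·3 + 16)/6 = 30/6 = 5; σ²_J = ((16−2)/6)² = 5.444

Forward pass:
ES_A = 0; EF_A = 13
ES_B = 0; EF_B = 13
ES_C = 0; EF_C = 2
ES_D = 0; EF_D = 6
ES_E = 13; EF_E = 13+14 = 27
ES_F = max(EF_B=13, EF_D=6) = 13; EF_F = 13+7 = 20
ES_G = max(EF_A=13, EF_B=13) = 13; EF_G = 13+6 = 19
ES_H = 6; EF_H = 6+8 = 14
ES_I = 19; EF_I = 19+3 = 22
ES_J = max(EF_C=2, EF_E=27, EF_F=20, EF_H=14, EF_I=22) = 27; EF_J = 27+5 = 32
Expected project duration μ = 32 days. Critical path: A → E → J.

Variance along critical path = 9.000 + 1.778 + 5.444 = 16.222
σ = √16.222 = 4.028 days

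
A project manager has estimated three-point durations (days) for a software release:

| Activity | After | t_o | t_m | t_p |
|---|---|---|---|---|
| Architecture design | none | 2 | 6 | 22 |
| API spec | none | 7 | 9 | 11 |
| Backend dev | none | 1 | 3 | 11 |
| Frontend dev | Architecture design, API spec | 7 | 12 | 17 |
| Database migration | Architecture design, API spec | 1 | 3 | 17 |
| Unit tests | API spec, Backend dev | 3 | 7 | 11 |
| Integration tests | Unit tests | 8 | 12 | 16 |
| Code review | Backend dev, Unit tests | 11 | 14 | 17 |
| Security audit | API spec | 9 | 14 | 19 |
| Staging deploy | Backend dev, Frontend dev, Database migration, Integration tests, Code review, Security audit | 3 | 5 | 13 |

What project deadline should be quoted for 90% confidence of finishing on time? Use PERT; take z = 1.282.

te_Architecture design = (2 + 4·6 + 22)/6 = 48/6 = 8; σ²_Architecture design = ((22−2)/6)² = 11.111
te_API spec = (7 + 4·9 + 11)/6 = 54/6 = 9; σ²_API spec = ((11−7)/6)² = 0.444
te_Backend dev = (1 + 4·3 + 11)/6 = 24/6 = 4; σ²_Backend dev = ((11−1)/6)² = 2.778
te_Frontend dev = (7 + 4·12 + 17)/6 = 72/6 = 12; σ²_Frontend dev = ((17−7)/6)² = 2.778
te_Database migration = (1 + 4·3 + 17)/6 = 30/6 = 5; σ²_Database migration = ((17−1)/6)² = 7.111
te_Unit tests = (3 + 4·7 + 11)/6 = 42/6 = 7; σ²_Unit tests = ((11−3)/6)² = 1.778
te_Integration tests = (8 + 4·12 + 16)/6 = 72/6 = 12; σ²_Integration tests = ((16−8)/6)² = 1.778
te_Code review = (11 + 4·14 + 17)/6 = 84/6 = 14; σ²_Code review = ((17−11)/6)² = 1.000
te_Security audit = (9 + 4·14 + 19)/6 = 84/6 = 14; σ²_Security audit = ((19−9)/6)² = 2.778
te_Staging deploy = (3 + 4·5 + 13)/6 = 36/6 = 6; σ²_Staging deploy = ((13−3)/6)² = 2.778

Forward pass:
ES_Architecture design = 0; EF_Architecture design = 8
ES_API spec = 0; EF_API spec = 9
ES_Backend dev = 0; EF_Backend dev = 4
ES_Frontend dev = max(EF_Architecture design=8, EF_API spec=9) = 9; EF_Frontend dev = 9+12 = 21
ES_Database migration = max(EF_Architecture design=8, EF_API spec=9) = 9; EF_Database migration = 9+5 = 14
ES_Unit tests = max(EF_API spec=9, EF_Backend dev=4) = 9; EF_Unit tests = 9+7 = 16
ES_Integration tests = 16; EF_Integration tests = 16+12 = 28
ES_Code review = max(EF_Backend dev=4, EF_Unit tests=16) = 16; EF_Code review = 16+14 = 30
ES_Security audit = 9; EF_Security audit = 9+14 = 23
ES_Staging deploy = max(EF_Backend dev=4, EF_Frontend dev=21, EF_Database migration=14, EF_Integration tests=28, EF_Code review=30, EF_Security audit=23) = 30; EF_Staging deploy = 30+6 = 36
Expected project duration μ = 36 days. Critical path: API spec → Unit tests → Code review → Staging deploy.

Variance along critical path = 0.444 + 1.778 + 1.000 + 2.778 = 6.000; σ = 2.449 days.
D = μ + z·σ = 36 + 1.282·2.449 = 39.1 days

39.1 days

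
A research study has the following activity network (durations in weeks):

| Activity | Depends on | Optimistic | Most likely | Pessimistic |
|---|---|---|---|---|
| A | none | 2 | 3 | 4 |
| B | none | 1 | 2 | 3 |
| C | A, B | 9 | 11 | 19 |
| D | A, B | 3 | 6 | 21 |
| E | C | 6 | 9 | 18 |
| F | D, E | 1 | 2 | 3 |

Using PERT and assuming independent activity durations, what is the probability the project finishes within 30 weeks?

0.872

te_A = (2 + 4·3 + 4)/6 = 18/6 = 3; σ²_A = ((4−2)/6)² = 0.111
te_B = (1 + 4·2 + 3)/6 = 12/6 = 2; σ²_B = ((3−1)/6)² = 0.111
te_C = (9 + 4·11 + 19)/6 = 72/6 = 12; σ²_C = ((19−9)/6)² = 2.778
te_D = (3 + 4·6 + 21)/6 = 48/6 = 8; σ²_D = ((21−3)/6)² = 9.000
te_E = (6 + 4·9 + 18)/6 = 60/6 = 10; σ²_E = ((18−6)/6)² = 4.000
te_F = (1 + 4·2 + 3)/6 = 12/6 = 2; σ²_F = ((3−1)/6)² = 0.111

Forward pass:
ES_A = 0; EF_A = 3
ES_B = 0; EF_B = 2
ES_C = max(EF_A=3, EF_B=2) = 3; EF_C = 3+12 = 15
ES_D = max(EF_A=3, EF_B=2) = 3; EF_D = 3+8 = 11
ES_E = 15; EF_E = 15+10 = 25
ES_F = max(EF_D=11, EF_E=25) = 25; EF_F = 25+2 = 27
Expected project duration μ = 27 weeks. Critical path: A → C → E → F.

Variance along critical path = 0.111 + 2.778 + 4.000 + 0.111 = 7.000; σ = √7.000 = 2.646 weeks.
Z = (30 − 27) / 2.646 = 1.134
P(T ≤ 30) = Φ(1.134) ≈ 0.872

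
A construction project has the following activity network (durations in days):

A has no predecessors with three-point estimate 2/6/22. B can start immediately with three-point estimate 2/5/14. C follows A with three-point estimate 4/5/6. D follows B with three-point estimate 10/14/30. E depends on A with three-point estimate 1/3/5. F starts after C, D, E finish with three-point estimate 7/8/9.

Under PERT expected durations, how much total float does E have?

11 days

te_A = (2 + 4·6 + 22)/6 = 48/6 = 8
te_B = (2 + 4·5 + 14)/6 = 36/6 = 6
te_C = (4 + 4·5 + 6)/6 = 30/6 = 5
te_D = (10 + 4·14 + 30)/6 = 96/6 = 16
te_E = (1 + 4·3 + 5)/6 = 18/6 = 3
te_F = (7 + 4·8 + 9)/6 = 48/6 = 8

Forward pass:
ES_A = 0; EF_A = 8
ES_B = 0; EF_B = 6
ES_C = 8; EF_C = 8+5 = 13
ES_D = 6; EF_D = 6+16 = 22
ES_E = 8; EF_E = 8+3 = 11
ES_F = max(EF_C=13, EF_D=22, EF_E=11) = 22; EF_F = 22+8 = 30
Expected project duration μ = 30 days. Critical path: B → D → F.

Backward pass:
LF_F = 30; LS_F = 30−8 = 22
LF_E = LS_F = 22; LS_E = 22−3 = 19
LF_D = LS_F = 22; LS_D = 22−16 = 6
LF_C = LS_F = 22; LS_C = 22−5 = 17
LF_B = LS_D = 6; LS_B = 6−6 = 0
LF_A = min(LS_C=17, LS_E=19) = 17; LS_A = 17−8 = 9
Slack_E = LS_E − ES_E = 19 − 8 = 11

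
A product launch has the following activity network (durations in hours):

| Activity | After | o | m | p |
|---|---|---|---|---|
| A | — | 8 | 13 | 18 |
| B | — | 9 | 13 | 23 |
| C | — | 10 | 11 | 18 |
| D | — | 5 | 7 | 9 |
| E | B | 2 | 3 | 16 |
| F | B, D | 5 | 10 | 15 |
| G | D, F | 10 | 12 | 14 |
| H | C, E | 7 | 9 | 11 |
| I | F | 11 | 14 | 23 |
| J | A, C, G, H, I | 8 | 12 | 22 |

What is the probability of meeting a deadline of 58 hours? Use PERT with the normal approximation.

0.923

te_A = (8 + 4·13 + 18)/6 = 78/6 = 13; σ²_A = ((18−8)/6)² = 2.778
te_B = (9 + 4·13 + 23)/6 = 84/6 = 14; σ²_B = ((23−9)/6)² = 5.444
te_C = (10 + 4·11 + 18)/6 = 72/6 = 12; σ²_C = ((18−10)/6)² = 1.778
te_D = (5 + 4·7 + 9)/6 = 42/6 = 7; σ²_D = ((9−5)/6)² = 0.444
te_E = (2 + 4·3 + 16)/6 = 30/6 = 5; σ²_E = ((16−2)/6)² = 5.444
te_F = (5 + 4·10 + 15)/6 = 60/6 = 10; σ²_F = ((15−5)/6)² = 2.778
te_G = (10 + 4·12 + 14)/6 = 72/6 = 12; σ²_G = ((14−10)/6)² = 0.444
te_H = (7 + 4·9 + 11)/6 = 54/6 = 9; σ²_H = ((11−7)/6)² = 0.444
te_I = (11 + 4·14 + 23)/6 = 90/6 = 15; σ²_I = ((23−11)/6)² = 4.000
te_J = (8 + 4·12 + 22)/6 = 78/6 = 13; σ²_J = ((22−8)/6)² = 5.444

Forward pass:
ES_A = 0; EF_A = 13
ES_B = 0; EF_B = 14
ES_C = 0; EF_C = 12
ES_D = 0; EF_D = 7
ES_E = 14; EF_E = 14+5 = 19
ES_F = max(EF_B=14, EF_D=7) = 14; EF_F = 14+10 = 24
ES_G = max(EF_D=7, EF_F=24) = 24; EF_G = 24+12 = 36
ES_H = max(EF_C=12, EF_E=19) = 19; EF_H = 19+9 = 28
ES_I = 24; EF_I = 24+15 = 39
ES_J = max(EF_A=13, EF_C=12, EF_G=36, EF_H=28, EF_I=39) = 39; EF_J = 39+13 = 52
Expected project duration μ = 52 hours. Critical path: B → F → I → J.

Variance along critical path = 5.444 + 2.778 + 4.000 + 5.444 = 17.667; σ = √17.667 = 4.203 hours.
Z = (58 − 52) / 4.203 = 1.427
P(T ≤ 58) = Φ(1.427) ≈ 0.923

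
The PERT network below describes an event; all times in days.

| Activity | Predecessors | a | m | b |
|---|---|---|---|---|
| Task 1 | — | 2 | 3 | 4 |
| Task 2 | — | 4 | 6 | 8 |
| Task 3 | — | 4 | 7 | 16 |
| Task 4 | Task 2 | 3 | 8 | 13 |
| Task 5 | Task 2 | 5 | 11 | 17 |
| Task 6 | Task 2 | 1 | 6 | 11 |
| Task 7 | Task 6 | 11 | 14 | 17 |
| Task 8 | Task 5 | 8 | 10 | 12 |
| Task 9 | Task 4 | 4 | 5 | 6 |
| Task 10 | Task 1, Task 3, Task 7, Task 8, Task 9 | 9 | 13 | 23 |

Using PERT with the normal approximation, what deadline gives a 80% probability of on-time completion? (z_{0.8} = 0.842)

te_Task 1 = (2 + 4·3 + 4)/6 = 18/6 = 3; σ²_Task 1 = ((4−2)/6)² = 0.111
te_Task 2 = (4 + 4·6 + 8)/6 = 36/6 = 6; σ²_Task 2 = ((8−4)/6)² = 0.444
te_Task 3 = (4 + 4·7 + 16)/6 = 48/6 = 8; σ²_Task 3 = ((16−4)/6)² = 4.000
te_Task 4 = (3 + 4·8 + 13)/6 = 48/6 = 8; σ²_Task 4 = ((13−3)/6)² = 2.778
te_Task 5 = (5 + 4·11 + 17)/6 = 66/6 = 11; σ²_Task 5 = ((17−5)/6)² = 4.000
te_Task 6 = (1 + 4·6 + 11)/6 = 36/6 = 6; σ²_Task 6 = ((11−1)/6)² = 2.778
te_Task 7 = (11 + 4·14 + 17)/6 = 84/6 = 14; σ²_Task 7 = ((17−11)/6)² = 1.000
te_Task 8 = (8 + 4·10 + 12)/6 = 60/6 = 10; σ²_Task 8 = ((12−8)/6)² = 0.444
te_Task 9 = (4 + 4·5 + 6)/6 = 30/6 = 5; σ²_Task 9 = ((6−4)/6)² = 0.111
te_Task 10 = (9 + 4·13 + 23)/6 = 84/6 = 14; σ²_Task 10 = ((23−9)/6)² = 5.444

Forward pass:
ES_Task 1 = 0; EF_Task 1 = 3
ES_Task 2 = 0; EF_Task 2 = 6
ES_Task 3 = 0; EF_Task 3 = 8
ES_Task 4 = 6; EF_Task 4 = 6+8 = 14
ES_Task 5 = 6; EF_Task 5 = 6+11 = 17
ES_Task 6 = 6; EF_Task 6 = 6+6 = 12
ES_Task 7 = 12; EF_Task 7 = 12+14 = 26
ES_Task 8 = 17; EF_Task 8 = 17+10 = 27
ES_Task 9 = 14; EF_Task 9 = 14+5 = 19
ES_Task 10 = max(EF_Task 1=3, EF_Task 3=8, EF_Task 7=26, EF_Task 8=27, EF_Task 9=19) = 27; EF_Task 10 = 27+14 = 41
Expected project duration μ = 41 days. Critical path: Task 2 → Task 5 → Task 8 → Task 10.

Variance along critical path = 0.444 + 4.000 + 0.444 + 5.444 = 10.333; σ = 3.215 days.
D = μ + z·σ = 41 + 0.842·3.215 = 43.7 days

43.7 days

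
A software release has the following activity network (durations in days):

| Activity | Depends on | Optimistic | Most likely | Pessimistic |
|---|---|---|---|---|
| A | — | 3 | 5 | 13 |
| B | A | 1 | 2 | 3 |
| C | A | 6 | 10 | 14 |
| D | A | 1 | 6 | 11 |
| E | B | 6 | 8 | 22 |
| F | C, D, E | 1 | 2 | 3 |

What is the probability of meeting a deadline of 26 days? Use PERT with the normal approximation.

0.970

te_A = (3 + 4·5 + 13)/6 = 36/6 = 6; σ²_A = ((13−3)/6)² = 2.778
te_B = (1 + 4·2 + 3)/6 = 12/6 = 2; σ²_B = ((3−1)/6)² = 0.111
te_C = (6 + 4·10 + 14)/6 = 60/6 = 10; σ²_C = ((14−6)/6)² = 1.778
te_D = (1 + 4·6 + 11)/6 = 36/6 = 6; σ²_D = ((11−1)/6)² = 2.778
te_E = (6 + 4·8 + 22)/6 = 60/6 = 10; σ²_E = ((22−6)/6)² = 7.111
te_F = (1 + 4·2 + 3)/6 = 12/6 = 2; σ²_F = ((3−1)/6)² = 0.111

Forward pass:
ES_A = 0; EF_A = 6
ES_B = 6; EF_B = 6+2 = 8
ES_C = 6; EF_C = 6+10 = 16
ES_D = 6; EF_D = 6+6 = 12
ES_E = 8; EF_E = 8+10 = 18
ES_F = max(EF_C=16, EF_D=12, EF_E=18) = 18; EF_F = 18+2 = 20
Expected project duration μ = 20 days. Critical path: A → B → E → F.

Variance along critical path = 2.778 + 0.111 + 7.111 + 0.111 = 10.111; σ = √10.111 = 3.180 days.
Z = (26 − 20) / 3.180 = 1.887
P(T ≤ 26) = Φ(1.887) ≈ 0.970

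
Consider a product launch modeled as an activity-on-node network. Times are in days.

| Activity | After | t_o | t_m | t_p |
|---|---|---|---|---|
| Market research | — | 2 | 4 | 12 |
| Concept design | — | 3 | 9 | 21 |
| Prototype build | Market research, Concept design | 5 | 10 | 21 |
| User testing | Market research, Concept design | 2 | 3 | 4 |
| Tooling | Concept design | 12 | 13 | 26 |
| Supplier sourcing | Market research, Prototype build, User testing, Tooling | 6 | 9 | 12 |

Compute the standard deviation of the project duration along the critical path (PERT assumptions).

te_Market research = (2 + 4·4 + 12)/6 = 30/6 = 5; σ²_Market research = ((12−2)/6)² = 2.778
te_Concept design = (3 + 4·9 + 21)/6 = 60/6 = 10; σ²_Concept design = ((21−3)/6)² = 9.000
te_Prototype build = (5 + 4·10 + 21)/6 = 66/6 = 11; σ²_Prototype build = ((21−5)/6)² = 7.111
te_User testing = (2 + 4·3 + 4)/6 = 18/6 = 3; σ²_User testing = ((4−2)/6)² = 0.111
te_Tooling = (12 + 4·13 + 26)/6 = 90/6 = 15; σ²_Tooling = ((26−12)/6)² = 5.444
te_Supplier sourcing = (6 + 4·9 + 12)/6 = 54/6 = 9; σ²_Supplier sourcing = ((12−6)/6)² = 1.000

Forward pass:
ES_Market research = 0; EF_Market research = 5
ES_Concept design = 0; EF_Concept design = 10
ES_Prototype build = max(EF_Market research=5, EF_Concept design=10) = 10; EF_Prototype build = 10+11 = 21
ES_User testing = max(EF_Market research=5, EF_Concept design=10) = 10; EF_User testing = 10+3 = 13
ES_Tooling = 10; EF_Tooling = 10+15 = 25
ES_Supplier sourcing = max(EF_Market research=5, EF_Prototype build=21, EF_User testing=13, EF_Tooling=25) = 25; EF_Supplier sourcing = 25+9 = 34
Expected project duration μ = 34 days. Critical path: Concept design → Tooling → Supplier sourcing.

Variance along critical path = 9.000 + 5.444 + 1.000 = 15.444
σ = √15.444 = 3.930 days

3.93 days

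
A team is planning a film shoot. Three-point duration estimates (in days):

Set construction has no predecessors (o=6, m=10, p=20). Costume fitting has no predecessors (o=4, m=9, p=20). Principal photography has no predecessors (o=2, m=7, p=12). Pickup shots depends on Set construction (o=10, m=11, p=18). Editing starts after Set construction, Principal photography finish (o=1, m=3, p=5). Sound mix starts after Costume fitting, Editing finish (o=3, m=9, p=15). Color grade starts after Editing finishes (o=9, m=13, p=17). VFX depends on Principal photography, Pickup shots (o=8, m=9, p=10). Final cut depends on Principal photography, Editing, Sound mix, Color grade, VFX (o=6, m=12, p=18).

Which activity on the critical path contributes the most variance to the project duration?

te_Set construction = (6 + 4·10 + 20)/6 = 66/6 = 11; σ²_Set construction = ((20−6)/6)² = 5.444
te_Costume fitting = (4 + 4·9 + 20)/6 = 60/6 = 10; σ²_Costume fitting = ((20−4)/6)² = 7.111
te_Principal photography = (2 + 4·7 + 12)/6 = 42/6 = 7; σ²_Principal photography = ((12−2)/6)² = 2.778
te_Pickup shots = (10 + 4·11 + 18)/6 = 72/6 = 12; σ²_Pickup shots = ((18−10)/6)² = 1.778
te_Editing = (1 + 4·3 + 5)/6 = 18/6 = 3; σ²_Editing = ((5−1)/6)² = 0.444
te_Sound mix = (3 + 4·9 + 15)/6 = 54/6 = 9; σ²_Sound mix = ((15−3)/6)² = 4.000
te_Color grade = (9 + 4·13 + 17)/6 = 78/6 = 13; σ²_Color grade = ((17−9)/6)² = 1.778
te_VFX = (8 + 4·9 + 10)/6 = 54/6 = 9; σ²_VFX = ((10−8)/6)² = 0.111
te_Final cut = (6 + 4·12 + 18)/6 = 72/6 = 12; σ²_Final cut = ((18−6)/6)² = 4.000

Forward pass:
ES_Set construction = 0; EF_Set construction = 11
ES_Costume fitting = 0; EF_Costume fitting = 10
ES_Principal photography = 0; EF_Principal photography = 7
ES_Pickup shots = 11; EF_Pickup shots = 11+12 = 23
ES_Editing = max(EF_Set construction=11, EF_Principal photography=7) = 11; EF_Editing = 11+3 = 14
ES_Sound mix = max(EF_Costume fitting=10, EF_Editing=14) = 14; EF_Sound mix = 14+9 = 23
ES_Color grade = 14; EF_Color grade = 14+13 = 27
ES_VFX = max(EF_Principal photography=7, EF_Pickup shots=23) = 23; EF_VFX = 23+9 = 32
ES_Final cut = max(EF_Principal photography=7, EF_Editing=14, EF_Sound mix=23, EF_Color grade=27, EF_VFX=32) = 32; EF_Final cut = 32+12 = 44
Expected project duration μ = 44 days. Critical path: Set construction → Pickup shots → VFX → Final cut.

Variances on critical path: σ²_Set construction=5.444, σ²_Pickup shots=1.778, σ²_VFX=0.111, σ²_Final cut=4.000.
Largest is σ²_Set construction = 5.444.

Set construction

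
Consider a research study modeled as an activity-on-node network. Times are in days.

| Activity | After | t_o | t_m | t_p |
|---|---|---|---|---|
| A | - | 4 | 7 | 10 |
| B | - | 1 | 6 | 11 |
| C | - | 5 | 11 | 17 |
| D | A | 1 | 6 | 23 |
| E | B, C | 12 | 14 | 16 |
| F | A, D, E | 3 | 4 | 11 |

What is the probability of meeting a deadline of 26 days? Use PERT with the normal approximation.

0.054

te_A = (4 + 4·7 + 10)/6 = 42/6 = 7; σ²_A = ((10−4)/6)² = 1.000
te_B = (1 + 4·6 + 11)/6 = 36/6 = 6; σ²_B = ((11−1)/6)² = 2.778
te_C = (5 + 4·11 + 17)/6 = 66/6 = 11; σ²_C = ((17−5)/6)² = 4.000
te_D = (1 + 4·6 + 23)/6 = 48/6 = 8; σ²_D = ((23−1)/6)² = 13.444
te_E = (12 + 4·14 + 16)/6 = 84/6 = 14; σ²_E = ((16−12)/6)² = 0.444
te_F = (3 + 4·4 + 11)/6 = 30/6 = 5; σ²_F = ((11−3)/6)² = 1.778

Forward pass:
ES_A = 0; EF_A = 7
ES_B = 0; EF_B = 6
ES_C = 0; EF_C = 11
ES_D = 7; EF_D = 7+8 = 15
ES_E = max(EF_B=6, EF_C=11) = 11; EF_E = 11+14 = 25
ES_F = max(EF_A=7, EF_D=15, EF_E=25) = 25; EF_F = 25+5 = 30
Expected project duration μ = 30 days. Critical path: C → E → F.

Variance along critical path = 4.000 + 0.444 + 1.778 = 6.222; σ = √6.222 = 2.494 days.
Z = (26 − 30) / 2.494 = -1.604
P(T ≤ 26) = Φ(-1.604) ≈ 0.054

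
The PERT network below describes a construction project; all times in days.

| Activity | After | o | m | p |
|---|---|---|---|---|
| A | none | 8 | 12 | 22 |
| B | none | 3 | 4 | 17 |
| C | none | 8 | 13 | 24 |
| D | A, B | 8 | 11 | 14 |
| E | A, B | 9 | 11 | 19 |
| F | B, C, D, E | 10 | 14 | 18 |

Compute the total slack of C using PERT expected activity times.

te_A = (8 + 4·12 + 22)/6 = 78/6 = 13
te_B = (3 + 4·4 + 17)/6 = 36/6 = 6
te_C = (8 + 4·13 + 24)/6 = 84/6 = 14
te_D = (8 + 4·11 + 14)/6 = 66/6 = 11
te_E = (9 + 4·11 + 19)/6 = 72/6 = 12
te_F = (10 + 4·14 + 18)/6 = 84/6 = 14

Forward pass:
ES_A = 0; EF_A = 13
ES_B = 0; EF_B = 6
ES_C = 0; EF_C = 14
ES_D = max(EF_A=13, EF_B=6) = 13; EF_D = 13+11 = 24
ES_E = max(EF_A=13, EF_B=6) = 13; EF_E = 13+12 = 25
ES_F = max(EF_B=6, EF_C=14, EF_D=24, EF_E=25) = 25; EF_F = 25+14 = 39
Expected project duration μ = 39 days. Critical path: A → E → F.

Backward pass:
LF_F = 39; LS_F = 39−14 = 25
LF_E = LS_F = 25; LS_E = 25−12 = 13
LF_D = LS_F = 25; LS_D = 25−11 = 14
LF_C = LS_F = 25; LS_C = 25−14 = 11
LF_B = min(LS_D=14, LS_E=13, LS_F=25) = 13; LS_B = 13−6 = 7
LF_A = min(LS_D=14, LS_E=13) = 13; LS_A = 13−13 = 0
Slack_C = LS_C − ES_C = 11 − 0 = 11

11 days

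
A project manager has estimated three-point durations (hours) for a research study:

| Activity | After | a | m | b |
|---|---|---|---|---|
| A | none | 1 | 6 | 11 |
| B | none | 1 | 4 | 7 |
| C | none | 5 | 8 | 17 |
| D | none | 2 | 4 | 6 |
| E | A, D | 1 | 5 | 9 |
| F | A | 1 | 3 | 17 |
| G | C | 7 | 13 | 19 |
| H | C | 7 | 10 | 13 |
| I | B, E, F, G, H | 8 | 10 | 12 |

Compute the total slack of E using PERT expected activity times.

te_A = (1 + 4·6 + 11)/6 = 36/6 = 6
te_B = (1 + 4·4 + 7)/6 = 24/6 = 4
te_C = (5 + 4·8 + 17)/6 = 54/6 = 9
te_D = (2 + 4·4 + 6)/6 = 24/6 = 4
te_E = (1 + 4·5 + 9)/6 = 30/6 = 5
te_F = (1 + 4·3 + 17)/6 = 30/6 = 5
te_G = (7 + 4·13 + 19)/6 = 78/6 = 13
te_H = (7 + 4·10 + 13)/6 = 60/6 = 10
te_I = (8 + 4·10 + 12)/6 = 60/6 = 10

Forward pass:
ES_A = 0; EF_A = 6
ES_B = 0; EF_B = 4
ES_C = 0; EF_C = 9
ES_D = 0; EF_D = 4
ES_E = max(EF_A=6, EF_D=4) = 6; EF_E = 6+5 = 11
ES_F = 6; EF_F = 6+5 = 11
ES_G = 9; EF_G = 9+13 = 22
ES_H = 9; EF_H = 9+10 = 19
ES_I = max(EF_B=4, EF_E=11, EF_F=11, EF_G=22, EF_H=19) = 22; EF_I = 22+10 = 32
Expected project duration μ = 32 hours. Critical path: C → G → I.

Backward pass:
LF_I = 32; LS_I = 32−10 = 22
LF_H = LS_I = 22; LS_H = 22−10 = 12
LF_G = LS_I = 22; LS_G = 22−13 = 9
LF_F = LS_I = 22; LS_F = 22−5 = 17
LF_E = LS_I = 22; LS_E = 22−5 = 17
LF_D = LS_E = 17; LS_D = 17−4 = 13
LF_C = min(LS_G=9, LS_H=12) = 9; LS_C = 9−9 = 0
LF_B = LS_I = 22; LS_B = 22−4 = 18
LF_A = min(LS_E=17, LS_F=17) = 17; LS_A = 17−6 = 11
Slack_E = LS_E − ES_E = 17 − 6 = 11

11 hours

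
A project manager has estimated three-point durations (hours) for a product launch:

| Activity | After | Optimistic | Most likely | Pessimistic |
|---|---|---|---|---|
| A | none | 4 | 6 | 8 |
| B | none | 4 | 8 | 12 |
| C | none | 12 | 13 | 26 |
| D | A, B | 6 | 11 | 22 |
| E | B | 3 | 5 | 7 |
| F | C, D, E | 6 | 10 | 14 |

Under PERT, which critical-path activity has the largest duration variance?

D

te_A = (4 + 4·6 + 8)/6 = 36/6 = 6; σ²_A = ((8−4)/6)² = 0.444
te_B = (4 + 4·8 + 12)/6 = 48/6 = 8; σ²_B = ((12−4)/6)² = 1.778
te_C = (12 + 4·13 + 26)/6 = 90/6 = 15; σ²_C = ((26−12)/6)² = 5.444
te_D = (6 + 4·11 + 22)/6 = 72/6 = 12; σ²_D = ((22−6)/6)² = 7.111
te_E = (3 + 4·5 + 7)/6 = 30/6 = 5; σ²_E = ((7−3)/6)² = 0.444
te_F = (6 + 4·10 + 14)/6 = 60/6 = 10; σ²_F = ((14−6)/6)² = 1.778

Forward pass:
ES_A = 0; EF_A = 6
ES_B = 0; EF_B = 8
ES_C = 0; EF_C = 15
ES_D = max(EF_A=6, EF_B=8) = 8; EF_D = 8+12 = 20
ES_E = 8; EF_E = 8+5 = 13
ES_F = max(EF_C=15, EF_D=20, EF_E=13) = 20; EF_F = 20+10 = 30
Expected project duration μ = 30 hours. Critical path: B → D → F.

Variances on critical path: σ²_B=1.778, σ²_D=7.111, σ²_F=1.778.
Largest is σ²_D = 7.111.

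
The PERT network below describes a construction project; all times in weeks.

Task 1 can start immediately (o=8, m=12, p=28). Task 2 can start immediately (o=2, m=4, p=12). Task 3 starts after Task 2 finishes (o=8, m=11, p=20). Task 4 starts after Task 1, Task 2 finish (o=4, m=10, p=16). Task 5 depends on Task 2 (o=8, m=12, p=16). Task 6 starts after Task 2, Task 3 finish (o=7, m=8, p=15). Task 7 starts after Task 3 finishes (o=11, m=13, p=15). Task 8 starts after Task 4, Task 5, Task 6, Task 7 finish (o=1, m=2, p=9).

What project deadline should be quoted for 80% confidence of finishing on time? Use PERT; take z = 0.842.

35.5 weeks

te_Task 1 = (8 + 4·12 + 28)/6 = 84/6 = 14; σ²_Task 1 = ((28−8)/6)² = 11.111
te_Task 2 = (2 + 4·4 + 12)/6 = 30/6 = 5; σ²_Task 2 = ((12−2)/6)² = 2.778
te_Task 3 = (8 + 4·11 + 20)/6 = 72/6 = 12; σ²_Task 3 = ((20−8)/6)² = 4.000
te_Task 4 = (4 + 4·10 + 16)/6 = 60/6 = 10; σ²_Task 4 = ((16−4)/6)² = 4.000
te_Task 5 = (8 + 4·12 + 16)/6 = 72/6 = 12; σ²_Task 5 = ((16−8)/6)² = 1.778
te_Task 6 = (7 + 4·8 + 15)/6 = 54/6 = 9; σ²_Task 6 = ((15−7)/6)² = 1.778
te_Task 7 = (11 + 4·13 + 15)/6 = 78/6 = 13; σ²_Task 7 = ((15−11)/6)² = 0.444
te_Task 8 = (1 + 4·2 + 9)/6 = 18/6 = 3; σ²_Task 8 = ((9−1)/6)² = 1.778

Forward pass:
ES_Task 1 = 0; EF_Task 1 = 14
ES_Task 2 = 0; EF_Task 2 = 5
ES_Task 3 = 5; EF_Task 3 = 5+12 = 17
ES_Task 4 = max(EF_Task 1=14, EF_Task 2=5) = 14; EF_Task 4 = 14+10 = 24
ES_Task 5 = 5; EF_Task 5 = 5+12 = 17
ES_Task 6 = max(EF_Task 2=5, EF_Task 3=17) = 17; EF_Task 6 = 17+9 = 26
ES_Task 7 = 17; EF_Task 7 = 17+13 = 30
ES_Task 8 = max(EF_Task 4=24, EF_Task 5=17, EF_Task 6=26, EF_Task 7=30) = 30; EF_Task 8 = 30+3 = 33
Expected project duration μ = 33 weeks. Critical path: Task 2 → Task 3 → Task 7 → Task 8.

Variance along critical path = 2.778 + 4.000 + 0.444 + 1.778 = 9.000; σ = 3.000 weeks.
D = μ + z·σ = 33 + 0.842·3.000 = 35.5 weeks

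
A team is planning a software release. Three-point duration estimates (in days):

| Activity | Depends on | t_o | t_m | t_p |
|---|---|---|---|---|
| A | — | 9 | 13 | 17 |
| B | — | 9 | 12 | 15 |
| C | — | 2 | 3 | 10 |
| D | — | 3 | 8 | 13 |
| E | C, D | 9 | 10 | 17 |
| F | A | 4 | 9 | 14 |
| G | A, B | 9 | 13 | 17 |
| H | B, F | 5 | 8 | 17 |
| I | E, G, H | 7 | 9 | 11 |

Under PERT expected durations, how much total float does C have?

te_A = (9 + 4·13 + 17)/6 = 78/6 = 13
te_B = (9 + 4·12 + 15)/6 = 72/6 = 12
te_C = (2 + 4·3 + 10)/6 = 24/6 = 4
te_D = (3 + 4·8 + 13)/6 = 48/6 = 8
te_E = (9 + 4·10 + 17)/6 = 66/6 = 11
te_F = (4 + 4·9 + 14)/6 = 54/6 = 9
te_G = (9 + 4·13 + 17)/6 = 78/6 = 13
te_H = (5 + 4·8 + 17)/6 = 54/6 = 9
te_I = (7 + 4·9 + 11)/6 = 54/6 = 9

Forward pass:
ES_A = 0; EF_A = 13
ES_B = 0; EF_B = 12
ES_C = 0; EF_C = 4
ES_D = 0; EF_D = 8
ES_E = max(EF_C=4, EF_D=8) = 8; EF_E = 8+11 = 19
ES_F = 13; EF_F = 13+9 = 22
ES_G = max(EF_A=13, EF_B=12) = 13; EF_G = 13+13 = 26
ES_H = max(EF_B=12, EF_F=22) = 22; EF_H = 22+9 = 31
ES_I = max(EF_E=19, EF_G=26, EF_H=31) = 31; EF_I = 31+9 = 40
Expected project duration μ = 40 days. Critical path: A → F → H → I.

Backward pass:
LF_I = 40; LS_I = 40−9 = 31
LF_H = LS_I = 31; LS_H = 31−9 = 22
LF_G = LS_I = 31; LS_G = 31−13 = 18
LF_F = LS_H = 22; LS_F = 22−9 = 13
LF_E = LS_I = 31; LS_E = 31−11 = 20
LF_D = LS_E = 20; LS_D = 20−8 = 12
LF_C = LS_E = 20; LS_C = 20−4 = 16
LF_B = min(LS_G=18, LS_H=22) = 18; LS_B = 18−12 = 6
LF_A = min(LS_F=13, LS_G=18) = 13; LS_A = 13−13 = 0
Slack_C = LS_C − ES_C = 16 − 0 = 16

16 days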